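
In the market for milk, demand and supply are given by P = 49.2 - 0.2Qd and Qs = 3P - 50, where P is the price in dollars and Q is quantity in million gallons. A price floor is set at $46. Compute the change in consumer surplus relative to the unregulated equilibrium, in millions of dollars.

-346.5

Rearranging demand gives Qd = 246 - 5P. In a free market, 246 - 5P = 3P - 50 gives the equilibrium P* = 37, Q* = 61.
Since 46 > 37, the floor is binding.
At P = 46: Qd = 246 - 5·46 = 16 and Qs = 3·46 - 50 = 88.
Consumer surplus without the control is ½ · (49.2 - 37) · 61 = 372.1.
With the floor, consumers buy 16 units at 46, so CS = ½ · (49.2 - 46) · 16 = 25.6.
Change in consumer surplus = 25.6 - 372.1 = -346.5.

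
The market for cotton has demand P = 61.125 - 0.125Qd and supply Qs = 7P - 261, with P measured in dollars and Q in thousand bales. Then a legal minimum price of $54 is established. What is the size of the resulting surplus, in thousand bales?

Rearranging demand gives Qd = 489 - 8P. Equilibrium: 489 - 8P = 7P - 261, so 750 = 15P and P* = 50, Q* = 89.
The floor of 54 is above the equilibrium price 50, so it binds.
At P = 54: Qd = 489 - 8·54 = 57 and Qs = 7·54 - 261 = 117.
Surplus = Qs - Qd = 117 - 57 = 60.

60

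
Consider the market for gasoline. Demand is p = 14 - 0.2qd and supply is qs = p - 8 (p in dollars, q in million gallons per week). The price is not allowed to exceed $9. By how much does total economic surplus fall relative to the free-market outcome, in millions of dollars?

Rearranging demand gives qd = 70 - 5p. Without the control the market clears where 70 - 5p = p - 8, i.e. p* = 13 and q* = 5.
The ceiling of 9 is below the equilibrium price 13, so it binds.
At p = 9: qd = 70 - 5·9 = 25 and qs = 9 - 8 = 1.
Quantity traded falls to 1. At q = 1 the demand price is (70 - 1)/5 = 13.8 and the supply price is 8 + 1 = 9.
Deadweight loss = ½ · (13.8 - 9) · (5 - 1) = ½ · 4.8 · 4 = 9.6.

9.6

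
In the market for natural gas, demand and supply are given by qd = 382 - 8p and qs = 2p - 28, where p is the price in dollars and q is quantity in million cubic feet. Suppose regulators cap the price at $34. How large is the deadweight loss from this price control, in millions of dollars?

61.25

Without the control the market clears where 382 - 8p = 2p - 28, i.e. p* = 41 and q* = 54.
Since 34 < 41, the ceiling is binding.
At p = 34: qd = 382 - 8·34 = 110 and qs = 2·34 - 28 = 40.
Quantity traded falls to 40. At q = 40 the demand price is (382 - 40)/8 = 42.75 and the supply price is (28 + 40)/2 = 34.
Deadweight loss = ½ · (42.75 - 34) · (54 - 40) = ½ · 8.75 · 14 = 61.25.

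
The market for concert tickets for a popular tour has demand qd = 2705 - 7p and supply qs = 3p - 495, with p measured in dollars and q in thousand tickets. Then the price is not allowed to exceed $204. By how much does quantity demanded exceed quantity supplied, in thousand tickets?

1160

Without the control the market clears where 2705 - 7p = 3p - 495, i.e. p* = 320 and q* = 465.
The ceiling of 204 is below the equilibrium price 320, so it binds.
At p = 204: qd = 2705 - 7·204 = 1277 and qs = 3·204 - 495 = 117.
Shortage = qd - qs = 1277 - 117 = 1160.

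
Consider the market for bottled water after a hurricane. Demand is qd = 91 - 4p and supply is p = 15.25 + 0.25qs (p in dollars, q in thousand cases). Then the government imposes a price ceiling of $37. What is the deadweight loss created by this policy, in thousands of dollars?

Rearranging supply gives qs = 4p - 61. Without the control the market clears where 91 - 4p = 4p - 61, i.e. p* = 19 and q* = 15.
Since 37 is above p* = 19, the ceiling does not bind and the free-market outcome prevails.
Since the control does not bind, no trades are prevented and deadweight loss is zero.

0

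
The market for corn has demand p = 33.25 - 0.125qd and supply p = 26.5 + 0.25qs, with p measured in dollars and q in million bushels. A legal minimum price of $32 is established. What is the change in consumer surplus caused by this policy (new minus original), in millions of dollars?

Rearranging demand gives qd = 266 - 8p; rearranging supply gives qs = 4p - 106. Setting quantity demanded equal to quantity supplied, 266 - 8p = 4p - 106, gives p* = 31 and q* = 18.
The floor of 32 is above the equilibrium price 31, so it binds.
At p = 32: qd = 266 - 8·32 = 10 and qs = 4·32 - 106 = 22.
Consumer surplus without the control is ½ · (33.25 - 31) · 18 = 20.25.
With the floor, consumers buy 10 units at 32, so CS = ½ · (33.25 - 32) · 10 = 6.25.
Change in consumer surplus = 6.25 - 20.25 = -14.

-14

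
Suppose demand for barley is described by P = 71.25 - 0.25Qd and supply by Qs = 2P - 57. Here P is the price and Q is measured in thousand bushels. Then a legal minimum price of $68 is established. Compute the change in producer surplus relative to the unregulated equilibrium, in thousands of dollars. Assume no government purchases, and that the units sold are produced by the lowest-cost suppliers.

Rearranging demand gives Qd = 285 - 4P. Without the control the market clears where 285 - 4P = 2P - 57, i.e. P* = 57 and Q* = 57.
The floor of 68 is above the equilibrium price 57, so it binds.
At P = 68: Qd = 285 - 4·68 = 13 and Qs = 2·68 - 57 = 79.
Producer surplus without the control is ½ · (57 - 28.5) · 57 = 812.25.
With the floor, 13 units are sold at 68. The supply price at Q = 13 is 35, so PS = ½ · [(68 - 28.5) + (68 - 35)] · 13 = 471.25.
Change in producer surplus = 471.25 - 812.25 = -341.

-341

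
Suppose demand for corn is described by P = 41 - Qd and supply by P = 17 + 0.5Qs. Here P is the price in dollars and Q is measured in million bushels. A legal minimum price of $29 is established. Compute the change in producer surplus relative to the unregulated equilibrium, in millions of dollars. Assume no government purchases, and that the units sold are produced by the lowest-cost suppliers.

Rearranging demand gives Qd = 41 - P; rearranging supply gives Qs = 2P - 34. Setting quantity demanded equal to quantity supplied, 41 - P = 2P - 34, gives P* = 25 and Q* = 16.
Since 29 > 25, the floor is binding.
At P = 29: Qd = 41 - 29 = 12 and Qs = 2·29 - 34 = 24.
Producer surplus without the control is ½ · (25 - 17) · 16 = 64.
With the floor, 12 units are sold at 29. The supply price at Q = 12 is 23, so PS = ½ · [(29 - 17) + (29 - 23)] · 12 = 108.
Change in producer surplus = 108 - 64 = 44.

44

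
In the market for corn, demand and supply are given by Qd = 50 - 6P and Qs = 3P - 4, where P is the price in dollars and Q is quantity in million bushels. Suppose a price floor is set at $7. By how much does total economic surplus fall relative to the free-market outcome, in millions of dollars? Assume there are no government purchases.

Equilibrium: 50 - 6P = 3P - 4, so 54 = 9P and P* = 6, Q* = 14.
Since 7 > 6, the floor is binding.
At P = 7: Qd = 50 - 6·7 = 8 and Qs = 3·7 - 4 = 17.
Quantity traded falls to 8. At Q = 8 the demand price is (50 - 8)/6 = 7 and the supply price is (4 + 8)/3 = 4.
Deadweight loss = ½ · (7 - 4) · (14 - 8) = ½ · 3 · 6 = 9.

9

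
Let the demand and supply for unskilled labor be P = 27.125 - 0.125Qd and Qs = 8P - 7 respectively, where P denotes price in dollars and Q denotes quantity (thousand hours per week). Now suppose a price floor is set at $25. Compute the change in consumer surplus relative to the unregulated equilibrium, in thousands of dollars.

Rearranging demand gives Qd = 217 - 8P. Without the control the market clears where 217 - 8P = 8P - 7, i.e. P* = 14 and Q* = 105.
Because the floor (25) lies above the market-clearing price, it is binding.
At P = 25: Qd = 217 - 8·25 = 17 and Qs = 8·25 - 7 = 193.
Consumer surplus without the control is ½ · (27.125 - 14) · 105 = 689.0625.
With the floor, consumers buy 17 units at 25, so CS = ½ · (27.125 - 25) · 17 = 18.0625.
Change in consumer surplus = 18.0625 - 689.0625 = -671.

-671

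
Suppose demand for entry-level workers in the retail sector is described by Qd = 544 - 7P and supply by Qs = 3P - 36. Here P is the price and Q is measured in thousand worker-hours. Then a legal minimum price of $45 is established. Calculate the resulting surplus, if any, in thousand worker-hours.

0

In a free market, 544 - 7P = 3P - 36 gives the equilibrium P* = 58, Q* = 138.
Since 45 is below P* = 58, the floor does not bind and the free-market outcome prevails.
Since the control does not bind, there is no surplus.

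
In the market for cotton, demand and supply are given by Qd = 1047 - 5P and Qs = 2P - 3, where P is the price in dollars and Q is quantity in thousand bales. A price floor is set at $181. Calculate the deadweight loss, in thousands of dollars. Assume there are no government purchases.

In a free market, 1047 - 5P = 2P - 3 gives the equilibrium P* = 150, Q* = 297.
Because the floor (181) lies above the market-clearing price, it is binding.
At P = 181: Qd = 1047 - 5·181 = 142 and Qs = 2·181 - 3 = 359.
Quantity traded falls to 142. At Q = 142 the demand price is (1047 - 142)/5 = 181 and the supply price is (3 + 142)/2 = 72.5.
Deadweight loss = ½ · (181 - 72.5) · (297 - 142) = ½ · 108.5 · 155 = 8408.75.

8408.75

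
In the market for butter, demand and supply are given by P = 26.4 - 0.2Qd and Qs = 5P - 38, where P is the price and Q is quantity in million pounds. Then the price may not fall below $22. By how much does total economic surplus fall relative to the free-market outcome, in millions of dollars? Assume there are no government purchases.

125

Rearranging demand gives Qd = 132 - 5P. Setting quantity demanded equal to quantity supplied, 132 - 5P = 5P - 38, gives P* = 17 and Q* = 47.
Because the floor (22) lies above the market-clearing price, it is binding.
At P = 22: Qd = 132 - 5·22 = 22 and Qs = 5·22 - 38 = 72.
Quantity traded falls to 22. At Q = 22 the demand price is (132 - 22)/5 = 22 and the supply price is (38 + 22)/5 = 12.
Deadweight loss = ½ · (22 - 12) · (47 - 22) = ½ · 10 · 25 = 125.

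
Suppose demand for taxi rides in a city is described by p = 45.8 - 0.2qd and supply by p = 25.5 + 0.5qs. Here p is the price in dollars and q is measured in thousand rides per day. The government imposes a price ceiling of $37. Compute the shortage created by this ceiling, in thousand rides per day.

Rearranging demand gives qd = 229 - 5p; rearranging supply gives qs = 2p - 51. Without the control the market clears where 229 - 5p = 2p - 51, i.e. p* = 40 and q* = 29.
Because the ceiling (37) lies below the market-clearing price, it is binding.
At p = 37: qd = 229 - 5·37 = 44 and qs = 2·37 - 51 = 23.
Shortage = qd - qs = 44 - 23 = 21.

21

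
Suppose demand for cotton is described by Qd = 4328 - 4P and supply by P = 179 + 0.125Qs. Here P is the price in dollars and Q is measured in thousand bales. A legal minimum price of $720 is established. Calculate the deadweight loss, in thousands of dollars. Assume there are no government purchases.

Rearranging supply gives Qs = 8P - 1432. In a free market, 4328 - 4P = 8P - 1432 gives the equilibrium P* = 480, Q* = 2408.
Because the floor (720) lies above the market-clearing price, it is binding.
At P = 720: Qd = 4328 - 4·720 = 1448 and Qs = 8·720 - 1432 = 4328.
Quantity traded falls to 1448. At Q = 1448 the demand price is (4328 - 1448)/4 = 720 and the supply price is (1432 + 1448)/8 = 360.
Deadweight loss = ½ · (720 - 360) · (2408 - 1448) = ½ · 360 · 960 = 172800.

172800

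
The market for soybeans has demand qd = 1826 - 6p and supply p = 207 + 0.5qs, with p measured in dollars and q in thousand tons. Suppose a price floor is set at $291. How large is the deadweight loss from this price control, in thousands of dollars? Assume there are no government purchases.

Rearranging supply gives qs = 2p - 414. Without the control the market clears where 1826 - 6p = 2p - 414, i.e. p* = 280 and q* = 146.
Because the floor (291) lies above the market-clearing price, it is binding.
At p = 291: qd = 1826 - 6·291 = 80 and qs = 2·291 - 414 = 168.
Quantity traded falls to 80. At q = 80 the demand price is (1826 - 80)/6 = 291 and the supply price is (414 + 80)/2 = 247.
Deadweight loss = ½ · (291 - 247) · (146 - 80) = ½ · 44 · 66 = 1452.

1452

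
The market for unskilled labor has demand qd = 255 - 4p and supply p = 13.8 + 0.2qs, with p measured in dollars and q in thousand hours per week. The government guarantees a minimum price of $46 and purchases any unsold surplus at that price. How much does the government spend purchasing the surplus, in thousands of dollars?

Rearranging supply gives qs = 5p - 69. Without the control the market clears where 255 - 4p = 5p - 69, i.e. p* = 36 and q* = 111.
Since 46 > 36, the floor is binding.
At p = 46: qd = 255 - 4·46 = 71 and qs = 5·46 - 69 = 161.
Surplus = qs - qd = 90.
Government expenditure = surplus × support price = 90 × 46 = 4140.

4140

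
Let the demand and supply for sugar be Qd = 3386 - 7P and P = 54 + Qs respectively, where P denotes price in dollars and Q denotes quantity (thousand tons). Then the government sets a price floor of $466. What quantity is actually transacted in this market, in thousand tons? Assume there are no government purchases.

Rearranging supply gives Qs = P - 54. In a free market, 3386 - 7P = P - 54 gives the equilibrium P* = 430, Q* = 376.
Because the floor (466) lies above the market-clearing price, it is binding.
At P = 466: Qd = 3386 - 7·466 = 124 and Qs = 466 - 54 = 412.
The quantity actually transacted is the short side, demand: 124.

124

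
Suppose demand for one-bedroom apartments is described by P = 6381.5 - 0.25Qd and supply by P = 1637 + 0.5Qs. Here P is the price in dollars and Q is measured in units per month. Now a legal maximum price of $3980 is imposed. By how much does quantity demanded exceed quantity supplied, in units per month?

Rearranging demand gives Qd = 25526 - 4P; rearranging supply gives Qs = 2P - 3274. In a free market, 25526 - 4P = 2P - 3274 gives the equilibrium P* = 4800, Q* = 6326.
The ceiling of 3980 is below the equilibrium price 4800, so it binds.
At P = 3980: Qd = 25526 - 4·3980 = 9606 and Qs = 2·3980 - 3274 = 4686.
Shortage = Qd - Qs = 9606 - 4686 = 4920.

4920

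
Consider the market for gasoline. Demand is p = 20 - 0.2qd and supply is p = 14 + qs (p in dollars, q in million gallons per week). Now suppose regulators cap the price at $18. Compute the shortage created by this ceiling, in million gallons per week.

6

Rearranging demand gives qd = 100 - 5p; rearranging supply gives qs = p - 14. In a free market, 100 - 5p = p - 14 gives the equilibrium p* = 19, q* = 5.
Because the ceiling (18) lies below the market-clearing price, it is binding.
At p = 18: qd = 100 - 5·18 = 10 and qs = 18 - 14 = 4.
Shortage = qd - qs = 10 - 4 = 6.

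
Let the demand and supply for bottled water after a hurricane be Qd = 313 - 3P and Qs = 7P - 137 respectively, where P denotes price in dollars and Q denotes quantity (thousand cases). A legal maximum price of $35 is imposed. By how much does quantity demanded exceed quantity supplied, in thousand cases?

Without the control the market clears where 313 - 3P = 7P - 137, i.e. P* = 45 and Q* = 178.
Since 35 < 45, the ceiling is binding.
At P = 35: Qd = 313 - 3·35 = 208 and Qs = 7·35 - 137 = 108.
Shortage = Qd - Qs = 208 - 108 = 100.

100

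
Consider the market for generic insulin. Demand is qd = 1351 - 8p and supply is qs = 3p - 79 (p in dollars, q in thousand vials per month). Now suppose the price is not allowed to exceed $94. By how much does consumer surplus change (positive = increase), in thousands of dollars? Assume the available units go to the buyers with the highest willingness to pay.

Equilibrium: 1351 - 8p = 3p - 79, so 1430 = 11p and p* = 130, q* = 311.
Because the ceiling (94) lies below the market-clearing price, it is binding.
At p = 94: qd = 1351 - 8·94 = 599 and qs = 3·94 - 79 = 203.
Consumer surplus without the control is ½ · (168.875 - 130) · 311 = 6045.0625.
With the ceiling, 203 units are sold at 94 (assume they go to the highest-value buyers). The demand price at q = 203 is 143.5, so CS = ½ · [(168.875 - 94) + (143.5 - 94)] · 203 = 12624.0625.
Change in consumer surplus = 12624.0625 - 6045.0625 = 6579.

6579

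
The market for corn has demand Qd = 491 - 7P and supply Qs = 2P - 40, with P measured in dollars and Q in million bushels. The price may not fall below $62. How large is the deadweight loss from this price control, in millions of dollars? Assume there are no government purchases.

141.75

In a free market, 491 - 7P = 2P - 40 gives the equilibrium P* = 59, Q* = 78.
The floor of 62 is above the equilibrium price 59, so it binds.
At P = 62: Qd = 491 - 7·62 = 57 and Qs = 2·62 - 40 = 84.
Quantity traded falls to 57. At Q = 57 the demand price is (491 - 57)/7 = 62 and the supply price is (40 + 57)/2 = 48.5.
Deadweight loss = ½ · (62 - 48.5) · (78 - 57) = ½ · 13.5 · 21 = 141.75.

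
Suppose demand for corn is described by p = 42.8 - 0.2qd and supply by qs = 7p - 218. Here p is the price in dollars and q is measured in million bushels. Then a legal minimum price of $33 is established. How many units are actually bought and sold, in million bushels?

Rearranging demand gives qd = 214 - 5p. In a free market, 214 - 5p = 7p - 218 gives the equilibrium p* = 36, q* = 34.
Since 33 is below p* = 36, the floor does not bind and the free-market outcome prevails.

34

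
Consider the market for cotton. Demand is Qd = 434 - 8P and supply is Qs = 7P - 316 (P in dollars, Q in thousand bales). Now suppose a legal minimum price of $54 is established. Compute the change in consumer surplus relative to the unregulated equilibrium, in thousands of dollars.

-72

Setting quantity demanded equal to quantity supplied, 434 - 8P = 7P - 316, gives P* = 50 and Q* = 34.
The floor of 54 is above the equilibrium price 50, so it binds.
At P = 54: Qd = 434 - 8·54 = 2 and Qs = 7·54 - 316 = 62.
Consumer surplus without the control is ½ · (54.25 - 50) · 34 = 72.25.
With the floor, consumers buy 2 units at 54, so CS = ½ · (54.25 - 54) · 2 = 0.25.
Change in consumer surplus = 0.25 - 72.25 = -72.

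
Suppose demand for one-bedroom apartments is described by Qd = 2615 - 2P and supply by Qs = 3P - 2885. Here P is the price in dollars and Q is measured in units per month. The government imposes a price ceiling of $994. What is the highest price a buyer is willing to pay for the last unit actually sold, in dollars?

Equilibrium: 2615 - 2P = 3P - 2885, so 5500 = 5P and P* = 1100, Q* = 415.
Since 994 < 1100, the ceiling is binding.
At P = 994: Qd = 2615 - 2·994 = 627 and Qs = 3·994 - 2885 = 97.
Only 97 units reach the market. On the demand curve, the marginal buyer's willingness to pay at Q = 97 is (2615 - 97)/2 = 1259.

1259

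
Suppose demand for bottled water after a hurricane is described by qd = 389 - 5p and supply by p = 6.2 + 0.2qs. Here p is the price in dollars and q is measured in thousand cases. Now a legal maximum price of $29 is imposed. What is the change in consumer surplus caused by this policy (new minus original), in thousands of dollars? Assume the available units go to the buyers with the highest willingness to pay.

1059.5

Rearranging supply gives qs = 5p - 31. Setting quantity demanded equal to quantity supplied, 389 - 5p = 5p - 31, gives p* = 42 and q* = 179.
Because the ceiling (29) lies below the market-clearing price, it is binding.
At p = 29: qd = 389 - 5·29 = 244 and qs = 5·29 - 31 = 114.
Consumer surplus without the control is ½ · (77.8 - 42) · 179 = 3204.1.
With the ceiling, 114 units are sold at 29 (assume they go to the highest-value buyers). The demand price at q = 114 is 55, so CS = ½ · [(77.8 - 29) + (55 - 29)] · 114 = 4263.6.
Change in consumer surplus = 4263.6 - 3204.1 = 1059.5.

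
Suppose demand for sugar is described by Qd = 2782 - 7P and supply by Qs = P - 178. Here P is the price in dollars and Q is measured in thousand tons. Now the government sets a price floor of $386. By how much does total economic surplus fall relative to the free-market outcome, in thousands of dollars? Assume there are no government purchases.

7168

Without the control the market clears where 2782 - 7P = P - 178, i.e. P* = 370 and Q* = 192.
Because the floor (386) lies above the market-clearing price, it is binding.
At P = 386: Qd = 2782 - 7·386 = 80 and Qs = 386 - 178 = 208.
Quantity traded falls to 80. At Q = 80 the demand price is (2782 - 80)/7 = 386 and the supply price is 178 + 80 = 258.
Deadweight loss = ½ · (386 - 258) · (192 - 80) = ½ · 128 · 112 = 7168.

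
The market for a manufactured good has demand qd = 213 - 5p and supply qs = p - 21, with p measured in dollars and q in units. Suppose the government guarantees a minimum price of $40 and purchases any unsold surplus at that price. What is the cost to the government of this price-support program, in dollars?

Setting quantity demanded equal to quantity supplied, 213 - 5p = p - 21, gives p* = 39 and q* = 18.
Since 40 > 39, the floor is binding.
At p = 40: qd = 213 - 5·40 = 13 and qs = 40 - 21 = 19.
Surplus = qs - qd = 6.
Government expenditure = surplus × support price = 6 × 40 = 240.

240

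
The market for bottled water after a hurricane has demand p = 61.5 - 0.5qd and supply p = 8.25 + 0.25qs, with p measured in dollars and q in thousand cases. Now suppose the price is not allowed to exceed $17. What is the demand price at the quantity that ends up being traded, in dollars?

Rearranging demand gives qd = 123 - 2p; rearranging supply gives qs = 4p - 33. Without the control the market clears where 123 - 2p = 4p - 33, i.e. p* = 26 and q* = 71.
The ceiling of 17 is below the equilibrium price 26, so it binds.
At p = 17: qd = 123 - 2·17 = 89 and qs = 4·17 - 33 = 35.
Only 35 units reach the market. On the demand curve, the marginal buyer's willingness to pay at q = 35 is (123 - 35)/2 = 44.

44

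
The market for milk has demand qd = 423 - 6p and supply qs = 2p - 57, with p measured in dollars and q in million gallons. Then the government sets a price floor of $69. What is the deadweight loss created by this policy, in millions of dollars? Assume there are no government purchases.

972

Equilibrium: 423 - 6p = 2p - 57, so 480 = 8p and p* = 60, q* = 63.
Because the floor (69) lies above the market-clearing price, it is binding.
At p = 69: qd = 423 - 6·69 = 9 and qs = 2·69 - 57 = 81.
Quantity traded falls to 9. At q = 9 the demand price is (423 - 9)/6 = 69 and the supply price is (57 + 9)/2 = 33.
Deadweight loss = ½ · (69 - 33) · (63 - 9) = ½ · 36 · 54 = 972.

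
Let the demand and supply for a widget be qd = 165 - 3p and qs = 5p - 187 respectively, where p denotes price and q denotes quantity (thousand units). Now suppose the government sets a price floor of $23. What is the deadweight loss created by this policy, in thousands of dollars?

Equilibrium: 165 - 3p = 5p - 187, so 352 = 8p and p* = 44, q* = 33.
The floor of 23 is below the equilibrium price 44, so it is not binding; the market clears at p* = 44, q* = 33.
Since the control does not bind, no trades are prevented and deadweight loss is zero.

0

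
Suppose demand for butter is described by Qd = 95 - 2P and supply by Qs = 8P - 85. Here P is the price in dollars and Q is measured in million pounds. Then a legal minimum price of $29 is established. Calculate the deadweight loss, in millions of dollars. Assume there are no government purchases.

151.25

Without the control the market clears where 95 - 2P = 8P - 85, i.e. P* = 18 and Q* = 59.
Since 29 > 18, the floor is binding.
At P = 29: Qd = 95 - 2·29 = 37 and Qs = 8·29 - 85 = 147.
Quantity traded falls to 37. At Q = 37 the demand price is (95 - 37)/2 = 29 and the supply price is (85 + 37)/8 = 15.25.
Deadweight loss = ½ · (29 - 15.25) · (59 - 37) = ½ · 13.75 · 22 = 151.25.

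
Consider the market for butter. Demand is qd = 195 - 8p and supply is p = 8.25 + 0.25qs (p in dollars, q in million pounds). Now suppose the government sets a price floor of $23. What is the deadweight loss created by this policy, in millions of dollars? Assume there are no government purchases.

Rearranging supply gives qs = 4p - 33. Setting quantity demanded equal to quantity supplied, 195 - 8p = 4p - 33, gives p* = 19 and q* = 43.
Since 23 > 19, the floor is binding.
At p = 23: qd = 195 - 8·23 = 11 and qs = 4·23 - 33 = 59.
Quantity traded falls to 11. At q = 11 the demand price is (195 - 11)/8 = 23 and the supply price is (33 + 11)/4 = 11.
Deadweight loss = ½ · (23 - 11) · (43 - 11) = ½ · 12 · 32 = 192.

192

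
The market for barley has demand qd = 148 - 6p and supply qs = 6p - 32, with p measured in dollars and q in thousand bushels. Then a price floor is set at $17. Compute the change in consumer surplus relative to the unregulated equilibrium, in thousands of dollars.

Equilibrium: 148 - 6p = 6p - 32, so 180 = 12p and p* = 15, q* = 58.
The floor of 17 is above the equilibrium price 15, so it binds.
At p = 17: qd = 148 - 6·17 = 46 and qs = 6·17 - 32 = 70.
Consumer surplus without the control is ½ · (74/3 - 15) · 58 = 841/3.
With the floor, consumers buy 46 units at 17, so CS = ½ · (74/3 - 17) · 46 = 529/3.
Change in consumer surplus = 529/3 - 841/3 = -104.

-104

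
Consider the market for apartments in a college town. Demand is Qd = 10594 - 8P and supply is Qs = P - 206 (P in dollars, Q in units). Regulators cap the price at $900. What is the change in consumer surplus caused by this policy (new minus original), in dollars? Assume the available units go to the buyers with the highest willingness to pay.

202575

In a free market, 10594 - 8P = P - 206 gives the equilibrium P* = 1200, Q* = 994.
Since 900 < 1200, the ceiling is binding.
At P = 900: Qd = 10594 - 8·900 = 3394 and Qs = 900 - 206 = 694.
Consumer surplus without the control is ½ · (1324.25 - 1200) · 994 = 61752.25.
With the ceiling, 694 units are sold at 900 (assume they go to the highest-value buyers). The demand price at Q = 694 is 1237.5, so CS = ½ · [(1324.25 - 900) + (1237.5 - 900)] · 694 = 264327.25.
Change in consumer surplus = 264327.25 - 61752.25 = 202575.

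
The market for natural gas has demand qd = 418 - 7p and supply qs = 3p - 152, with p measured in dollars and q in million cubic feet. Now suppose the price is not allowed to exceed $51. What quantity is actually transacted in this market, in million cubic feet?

In a free market, 418 - 7p = 3p - 152 gives the equilibrium p* = 57, q* = 19.
The ceiling of 51 is below the equilibrium price 57, so it binds.
At p = 51: qd = 418 - 7·51 = 61 and qs = 3·51 - 152 = 1.
The quantity actually transacted is the short side, supply: 1.

1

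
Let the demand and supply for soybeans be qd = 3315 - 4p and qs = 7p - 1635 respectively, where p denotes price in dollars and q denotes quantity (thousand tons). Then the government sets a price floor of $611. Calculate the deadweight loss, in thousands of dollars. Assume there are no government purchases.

Setting quantity demanded equal to quantity supplied, 3315 - 4p = 7p - 1635, gives p* = 450 and q* = 1515.
Because the floor (611) lies above the market-clearing price, it is binding.
At p = 611: qd = 3315 - 4·611 = 871 and qs = 7·611 - 1635 = 2642.
Quantity traded falls to 871. At q = 871 the demand price is (3315 - 871)/4 = 611 and the supply price is (1635 + 871)/7 = 358.
Deadweight loss = ½ · (611 - 358) · (1515 - 871) = ½ · 253 · 644 = 81466.

81466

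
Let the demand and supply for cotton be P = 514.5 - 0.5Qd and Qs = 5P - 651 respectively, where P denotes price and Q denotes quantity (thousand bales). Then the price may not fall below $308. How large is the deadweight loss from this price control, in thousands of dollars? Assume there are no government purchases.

6473.6

Rearranging demand gives Qd = 1029 - 2P. Equilibrium: 1029 - 2P = 5P - 651, so 1680 = 7P and P* = 240, Q* = 549.
Since 308 > 240, the floor is binding.
At P = 308: Qd = 1029 - 2·308 = 413 and Qs = 5·308 - 651 = 889.
Quantity traded falls to 413. At Q = 413 the demand price is (1029 - 413)/2 = 308 and the supply price is (651 + 413)/5 = 212.8.
Deadweight loss = ½ · (308 - 212.8) · (549 - 413) = ½ · 95.2 · 136 = 6473.6.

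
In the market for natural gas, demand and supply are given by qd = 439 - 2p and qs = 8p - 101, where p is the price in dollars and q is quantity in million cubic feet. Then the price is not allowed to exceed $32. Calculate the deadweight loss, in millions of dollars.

9680

Without the control the market clears where 439 - 2p = 8p - 101, i.e. p* = 54 and q* = 331.
Because the ceiling (32) lies below the market-clearing price, it is binding.
At p = 32: qd = 439 - 2·32 = 375 and qs = 8·32 - 101 = 155.
Quantity traded falls to 155. At q = 155 the demand price is (439 - 155)/2 = 142 and the supply price is (101 + 155)/8 = 32.
Deadweight loss = ½ · (142 - 32) · (331 - 155) = ½ · 110 · 176 = 9680.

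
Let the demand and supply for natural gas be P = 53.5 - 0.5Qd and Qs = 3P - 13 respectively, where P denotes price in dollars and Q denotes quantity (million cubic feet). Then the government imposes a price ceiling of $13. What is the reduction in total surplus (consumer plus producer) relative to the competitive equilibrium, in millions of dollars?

Rearranging demand gives Qd = 107 - 2P. In a free market, 107 - 2P = 3P - 13 gives the equilibrium P* = 24, Q* = 59.
Because the ceiling (13) lies below the market-clearing price, it is binding.
At P = 13: Qd = 107 - 2·13 = 81 and Qs = 3·13 - 13 = 26.
Quantity traded falls to 26. At Q = 26 the demand price is (107 - 26)/2 = 40.5 and the supply price is (13 + 26)/3 = 13.
Deadweight loss = ½ · (40.5 - 13) · (59 - 26) = ½ · 27.5 · 33 = 453.75.

453.75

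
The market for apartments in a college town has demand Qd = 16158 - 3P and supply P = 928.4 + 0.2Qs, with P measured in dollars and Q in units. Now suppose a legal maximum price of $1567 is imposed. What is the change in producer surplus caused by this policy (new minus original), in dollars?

Rearranging supply gives Qs = 5P - 4642. Without the control the market clears where 16158 - 3P = 5P - 4642, i.e. P* = 2600 and Q* = 8358.
Since 1567 < 2600, the ceiling is binding.
At P = 1567: Qd = 16158 - 3·1567 = 11457 and Qs = 5·1567 - 4642 = 3193.
Producer surplus without the control is ½ · (2600 - 928.4) · 8358 = 6985616.4.
With the ceiling, producers sell 3193 units at 1567, so PS = ½ · (1567 - 928.4) · 3193 = 1019524.9.
Change in producer surplus = 1019524.9 - 6985616.4 = -5966091.5.

-5966091.5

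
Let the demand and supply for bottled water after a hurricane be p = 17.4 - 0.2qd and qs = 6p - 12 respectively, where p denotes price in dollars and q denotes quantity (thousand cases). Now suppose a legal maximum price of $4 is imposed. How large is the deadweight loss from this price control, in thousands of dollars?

Rearranging demand gives qd = 87 - 5p. Setting quantity demanded equal to quantity supplied, 87 - 5p = 6p - 12, gives p* = 9 and q* = 42.
Because the ceiling (4) lies below the market-clearing price, it is binding.
At p = 4: qd = 87 - 5·4 = 67 and qs = 6·4 - 12 = 12.
Quantity traded falls to 12. At q = 12 the demand price is (87 - 12)/5 = 15 and the supply price is (12 + 12)/6 = 4.
Deadweight loss = ½ · (15 - 4) · (42 - 12) = ½ · 11 · 30 = 165.

165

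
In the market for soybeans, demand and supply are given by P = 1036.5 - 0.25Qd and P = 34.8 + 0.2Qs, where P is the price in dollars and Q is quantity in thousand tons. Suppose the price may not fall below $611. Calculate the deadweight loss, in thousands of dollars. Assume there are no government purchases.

Rearranging demand gives Qd = 4146 - 4P; rearranging supply gives Qs = 5P - 174. Setting quantity demanded equal to quantity supplied, 4146 - 4P = 5P - 174, gives P* = 480 and Q* = 2226.
Since 611 > 480, the floor is binding.
At P = 611: Qd = 4146 - 4·611 = 1702 and Qs = 5·611 - 174 = 2881.
Quantity traded falls to 1702. At Q = 1702 the demand price is (4146 - 1702)/4 = 611 and the supply price is (174 + 1702)/5 = 375.2.
Deadweight loss = ½ · (611 - 375.2) · (2226 - 1702) = ½ · 235.8 · 524 = 61779.6.

61779.6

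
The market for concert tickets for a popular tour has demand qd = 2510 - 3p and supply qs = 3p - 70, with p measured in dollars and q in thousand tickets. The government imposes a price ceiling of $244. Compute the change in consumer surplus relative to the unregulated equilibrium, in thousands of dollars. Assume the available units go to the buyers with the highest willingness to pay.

71238

In a free market, 2510 - 3p = 3p - 70 gives the equilibrium p* = 430, q* = 1220.
Because the ceiling (244) lies below the market-clearing price, it is binding.
At p = 244: qd = 2510 - 3·244 = 1778 and qs = 3·244 - 70 = 662.
Consumer surplus without the control is ½ · (2510/3 - 430) · 1220 = 744200/3.
With the ceiling, 662 units are sold at 244 (assume they go to the highest-value buyers). The demand price at q = 662 is 616, so CS = ½ · [(2510/3 - 244) + (616 - 244)] · 662 = 957914/3.
Change in consumer surplus = 957914/3 - 744200/3 = 71238.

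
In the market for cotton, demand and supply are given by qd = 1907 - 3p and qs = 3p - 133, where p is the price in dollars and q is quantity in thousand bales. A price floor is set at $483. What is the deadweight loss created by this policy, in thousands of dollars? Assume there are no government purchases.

Without the control the market clears where 1907 - 3p = 3p - 133, i.e. p* = 340 and q* = 887.
Because the floor (483) lies above the market-clearing price, it is binding.
At p = 483: qd = 1907 - 3·483 = 458 and qs = 3·483 - 133 = 1316.
Quantity traded falls to 458. At q = 458 the demand price is (1907 - 458)/3 = 483 and the supply price is (133 + 458)/3 = 197.
Deadweight loss = ½ · (483 - 197) · (887 - 458) = ½ · 286 · 429 = 61347.

61347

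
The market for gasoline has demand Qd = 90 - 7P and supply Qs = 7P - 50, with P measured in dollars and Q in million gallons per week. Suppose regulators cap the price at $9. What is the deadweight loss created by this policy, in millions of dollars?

Equilibrium: 90 - 7P = 7P - 50, so 140 = 14P and P* = 10, Q* = 20.
Since 9 < 10, the ceiling is binding.
At P = 9: Qd = 90 - 7·9 = 27 and Qs = 7·9 - 50 = 13.
Quantity traded falls to 13. At Q = 13 the demand price is (90 - 13)/7 = 11 and the supply price is (50 + 13)/7 = 9.
Deadweight loss = ½ · (11 - 9) · (20 - 13) = ½ · 2 · 7 = 7.

7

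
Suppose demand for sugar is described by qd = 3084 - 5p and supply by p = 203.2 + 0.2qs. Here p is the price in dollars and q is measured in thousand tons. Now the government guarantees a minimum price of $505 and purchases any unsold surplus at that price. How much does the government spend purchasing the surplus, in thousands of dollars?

479750

Rearranging supply gives qs = 5p - 1016. In a free market, 3084 - 5p = 5p - 1016 gives the equilibrium p* = 410, q* = 1034.
The floor of 505 is above the equilibrium price 410, so it binds.
At p = 505: qd = 3084 - 5·505 = 559 and qs = 5·505 - 1016 = 1509.
Surplus = qs - qd = 950.
Government expenditure = surplus × support price = 950 × 505 = 479750.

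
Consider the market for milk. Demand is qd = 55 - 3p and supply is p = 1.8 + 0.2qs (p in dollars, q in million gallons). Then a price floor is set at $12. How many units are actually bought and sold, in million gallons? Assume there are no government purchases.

19

Rearranging supply gives qs = 5p - 9. In a free market, 55 - 3p = 5p - 9 gives the equilibrium p* = 8, q* = 31.
The floor of 12 is above the equilibrium price 8, so it binds.
At p = 12: qd = 55 - 3·12 = 19 and qs = 5·12 - 9 = 51.
The quantity actually transacted is the short side, demand: 19.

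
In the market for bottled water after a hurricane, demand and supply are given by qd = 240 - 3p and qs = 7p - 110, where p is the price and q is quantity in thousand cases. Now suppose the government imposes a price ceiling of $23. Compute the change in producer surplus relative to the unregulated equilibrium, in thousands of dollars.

-1116

Without the control the market clears where 240 - 3p = 7p - 110, i.e. p* = 35 and q* = 135.
The ceiling of 23 is below the equilibrium price 35, so it binds.
At p = 23: qd = 240 - 3·23 = 171 and qs = 7·23 - 110 = 51.
Producer surplus without the control is ½ · (35 - 110/7) · 135 = 18225/14.
With the ceiling, producers sell 51 units at 23, so PS = ½ · (23 - 110/7) · 51 = 2601/14.
Change in producer surplus = 2601/14 - 18225/14 = -1116.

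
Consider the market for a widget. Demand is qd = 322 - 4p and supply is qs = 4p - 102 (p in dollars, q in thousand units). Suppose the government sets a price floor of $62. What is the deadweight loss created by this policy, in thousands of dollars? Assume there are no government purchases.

324

In a free market, 322 - 4p = 4p - 102 gives the equilibrium p* = 53, q* = 110.
Since 62 > 53, the floor is binding.
At p = 62: qd = 322 - 4·62 = 74 and qs = 4·62 - 102 = 146.
Quantity traded falls to 74. At q = 74 the demand price is (322 - 74)/4 = 62 and the supply price is (102 + 74)/4 = 44.
Deadweight loss = ½ · (62 - 44) · (110 - 74) = ½ · 18 · 36 = 324.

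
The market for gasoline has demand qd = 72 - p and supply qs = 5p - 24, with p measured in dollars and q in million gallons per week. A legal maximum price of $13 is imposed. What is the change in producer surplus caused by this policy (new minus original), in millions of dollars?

Setting quantity demanded equal to quantity supplied, 72 - p = 5p - 24, gives p* = 16 and q* = 56.
Because the ceiling (13) lies below the market-clearing price, it is binding.
At p = 13: qd = 72 - 13 = 59 and qs = 5·13 - 24 = 41.
Producer surplus without the control is ½ · (16 - 4.8) · 56 = 313.6.
With the ceiling, producers sell 41 units at 13, so PS = ½ · (13 - 4.8) · 41 = 168.1.
Change in producer surplus = 168.1 - 313.6 = -145.5.

-145.5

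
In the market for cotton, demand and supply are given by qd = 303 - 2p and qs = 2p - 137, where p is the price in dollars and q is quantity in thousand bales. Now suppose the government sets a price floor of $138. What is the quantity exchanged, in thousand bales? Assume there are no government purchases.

Setting quantity demanded equal to quantity supplied, 303 - 2p = 2p - 137, gives p* = 110 and q* = 83.
The floor of 138 is above the equilibrium price 110, so it binds.
At p = 138: qd = 303 - 2·138 = 27 and qs = 2·138 - 137 = 139.
The quantity actually transacted is the short side, demand: 27.

27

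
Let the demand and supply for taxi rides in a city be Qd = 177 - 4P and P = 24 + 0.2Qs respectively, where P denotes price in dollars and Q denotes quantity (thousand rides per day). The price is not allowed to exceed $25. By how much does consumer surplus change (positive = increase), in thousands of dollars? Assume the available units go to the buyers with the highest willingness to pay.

-160

Rearranging supply gives Qs = 5P - 120. In a free market, 177 - 4P = 5P - 120 gives the equilibrium P* = 33, Q* = 45.
The ceiling of 25 is below the equilibrium price 33, so it binds.
At P = 25: Qd = 177 - 4·25 = 77 and Qs = 5·25 - 120 = 5.
Consumer surplus without the control is ½ · (44.25 - 33) · 45 = 253.125.
With the ceiling, 5 units are sold at 25 (assume they go to the highest-value buyers). The demand price at Q = 5 is 43, so CS = ½ · [(44.25 - 25) + (43 - 25)] · 5 = 93.125.
Change in consumer surplus = 93.125 - 253.125 = -160.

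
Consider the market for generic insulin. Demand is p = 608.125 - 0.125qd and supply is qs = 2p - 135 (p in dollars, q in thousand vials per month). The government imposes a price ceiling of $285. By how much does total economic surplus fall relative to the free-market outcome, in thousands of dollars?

Rearranging demand gives qd = 4865 - 8p. Without the control the market clears where 4865 - 8p = 2p - 135, i.e. p* = 500 and q* = 865.
Because the ceiling (285) lies below the market-clearing price, it is binding.
At p = 285: qd = 4865 - 8·285 = 2585 and qs = 2·285 - 135 = 435.
Quantity traded falls to 435. At q = 435 the demand price is (4865 - 435)/8 = 553.75 and the supply price is (135 + 435)/2 = 285.
Deadweight loss = ½ · (553.75 - 285) · (865 - 435) = ½ · 268.75 · 430 = 57781.25.

57781.25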